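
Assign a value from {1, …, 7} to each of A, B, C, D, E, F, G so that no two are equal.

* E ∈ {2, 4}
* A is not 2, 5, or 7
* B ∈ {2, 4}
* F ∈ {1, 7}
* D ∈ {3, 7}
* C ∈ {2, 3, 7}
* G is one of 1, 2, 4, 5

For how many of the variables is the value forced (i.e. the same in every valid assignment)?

The 7 variables draw from only 7 values {1, 2, 3, 4, 5, 6, 7}, so each is used; only G can be 5, hence G = 5.
The 6 still-open variables together cover exactly {1, 2, 3, 4, 6, 7} — 6 values for 6 variables — and 6 appears only in A's list, so A = 6.
The 5 still-open variables draw from only 5 values {1, 2, 3, 4, 7}, so each is used; only F can be 1, hence F = 1.
B and E share exactly the 2 values {2, 4}; by pigeonhole those values go to them, so strike 2, 4 from C.
Determined: A=6, F=1, G=5. The other variables each still have more than one consistent value. That makes 3.

3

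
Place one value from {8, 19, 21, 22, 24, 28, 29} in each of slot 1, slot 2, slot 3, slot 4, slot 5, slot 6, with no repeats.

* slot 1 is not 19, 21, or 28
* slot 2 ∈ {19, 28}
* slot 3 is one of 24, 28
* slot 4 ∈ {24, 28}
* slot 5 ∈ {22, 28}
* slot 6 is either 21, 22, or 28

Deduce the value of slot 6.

21

The 2 variables slot 3 and slot 4 are confined to {24, 28}, which locks those values in; drop them from slot 1, slot 2, slot 5, slot 6.
slot 2 has just one choice, so slot 2 = 19.
slot 5 must be 22 (only option left). Strike 22 from slot 1, slot 6.
So slot 6 = 21.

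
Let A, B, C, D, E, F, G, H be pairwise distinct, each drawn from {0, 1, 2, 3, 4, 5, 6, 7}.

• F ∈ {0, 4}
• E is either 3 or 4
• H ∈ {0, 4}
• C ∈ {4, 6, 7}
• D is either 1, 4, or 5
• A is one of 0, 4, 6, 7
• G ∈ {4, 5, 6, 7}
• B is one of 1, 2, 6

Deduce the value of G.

5

Among the 8 variables, 2 fits only B (and all 8 values in {0, 1, 2, 3, 4, 5, 6, 7} must be used), so B = 2.
The 7 still-open variables together cover exactly {0, 1, 3, 4, 5, 6, 7} — 7 values for 7 variables — and 1 appears only in D's list, so D = 1.
The 6 still-open variables together cover exactly {0, 3, 4, 5, 6, 7} — 6 values for 6 variables — and 3 appears only in E's list, so E = 3.
Among the 5 still-open variables, 5 fits only G (and all 5 values in {0, 4, 5, 6, 7} must be used), so G = 5.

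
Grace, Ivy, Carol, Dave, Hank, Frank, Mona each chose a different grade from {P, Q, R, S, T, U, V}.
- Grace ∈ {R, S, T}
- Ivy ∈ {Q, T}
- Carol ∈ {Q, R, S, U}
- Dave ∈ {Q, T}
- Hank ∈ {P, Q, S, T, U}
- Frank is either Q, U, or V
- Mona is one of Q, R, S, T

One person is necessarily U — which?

Carol

Among the 7 variables, P fits only Hank (and all 7 values in {P, Q, R, S, T, U, V} must be used), so Hank = P.
The 6 still-open variables draw from only 6 values {Q, R, S, T, U, V}, so each is used; only Frank can be V, hence Frank = V.
Among the 5 still-open variables, U fits only Carol (and all 5 values in {Q, R, S, T, U} must be used), so Carol = U.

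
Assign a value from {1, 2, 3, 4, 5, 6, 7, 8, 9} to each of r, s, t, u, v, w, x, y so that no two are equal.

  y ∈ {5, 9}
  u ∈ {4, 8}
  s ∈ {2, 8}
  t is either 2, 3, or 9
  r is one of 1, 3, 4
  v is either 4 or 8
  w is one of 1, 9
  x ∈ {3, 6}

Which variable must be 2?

Among the 8 variables, 5 fits only y (and all 8 values in {1, 2, 3, 4, 5, 6, 8, 9} must be used), so y = 5.
The 7 still-open variables together cover exactly {1, 2, 3, 4, 6, 8, 9} — 7 values for 7 variables — and 6 appears only in x's list, so x = 6.
u and v between them cover only {4, 8} — a naked pair. Remove those values from r, s.
So 2 goes to s.

s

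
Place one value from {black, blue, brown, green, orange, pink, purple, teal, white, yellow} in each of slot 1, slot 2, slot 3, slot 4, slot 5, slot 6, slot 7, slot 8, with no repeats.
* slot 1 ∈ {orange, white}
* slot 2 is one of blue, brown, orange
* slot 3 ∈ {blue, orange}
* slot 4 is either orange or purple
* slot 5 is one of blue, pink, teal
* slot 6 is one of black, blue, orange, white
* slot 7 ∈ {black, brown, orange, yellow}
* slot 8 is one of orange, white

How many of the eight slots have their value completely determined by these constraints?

5

slot 1 and slot 8 between them cover only {orange, white} — a naked pair. Remove those values from slot 2, slot 3, slot 4, slot 6, slot 7.
That leaves slot 3 = blue. Eliminate blue elsewhere: slot 2, slot 5, slot 6.
slot 4 must be purple (only option left).
slot 6's domain is down to {black}, so slot 6 = black. Remove black from slot 7.
slot 2 has just one choice, so slot 2 = brown. Eliminate brown elsewhere: slot 7.
slot 7 must be yellow (only option left).
Determined: slot 2=brown, slot 3=blue, slot 4=purple, slot 6=black, slot 7=yellow. The other slots each still have more than one consistent value. That makes 5.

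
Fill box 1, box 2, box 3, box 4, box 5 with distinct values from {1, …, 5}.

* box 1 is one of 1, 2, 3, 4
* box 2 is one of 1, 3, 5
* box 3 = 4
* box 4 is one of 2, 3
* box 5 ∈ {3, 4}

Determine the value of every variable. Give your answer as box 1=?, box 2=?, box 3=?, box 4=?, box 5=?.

box 3's domain is down to {4}, so box 3 = 4. Strike 4 from box 1, box 5.
That leaves box 5 = 3. Strike 3 from box 1, box 2, box 4.
That leaves box 4 = 2. Remove 2 from box 1.
box 1 must be 1 (only option left). So box 2 can't be 1.
box 2 must be 5 (only option left).

box 1=1, box 2=5, box 3=4, box 4=2, box 5=3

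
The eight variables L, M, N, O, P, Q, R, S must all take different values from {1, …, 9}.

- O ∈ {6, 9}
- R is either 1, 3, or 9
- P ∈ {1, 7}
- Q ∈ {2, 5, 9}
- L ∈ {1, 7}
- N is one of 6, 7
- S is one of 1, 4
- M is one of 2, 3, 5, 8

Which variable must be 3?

The 2 variables L and P are confined to {1, 7}, which locks those values in; drop them from N, R, S.
N must be 6 (only option left). Remove 6 from O.
O must be 9 (only option left). So Q, R can't be 9.
So 3 goes to R.

R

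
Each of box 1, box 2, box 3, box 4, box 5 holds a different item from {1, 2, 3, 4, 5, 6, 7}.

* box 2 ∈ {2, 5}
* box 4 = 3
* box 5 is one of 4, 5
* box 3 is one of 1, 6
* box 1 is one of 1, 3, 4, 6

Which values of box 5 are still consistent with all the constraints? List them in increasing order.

box 4's domain is down to {3}, so box 4 = 3. Remove 3 from box 1.
No further eliminations apply; box 5 can still be any of 4, 5.

4, 5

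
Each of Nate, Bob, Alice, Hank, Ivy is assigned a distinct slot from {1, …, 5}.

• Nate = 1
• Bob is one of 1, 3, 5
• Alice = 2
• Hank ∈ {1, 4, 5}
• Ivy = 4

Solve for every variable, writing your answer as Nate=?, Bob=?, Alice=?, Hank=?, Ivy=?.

Nate must be 1 (only option left). Remove 1 from Bob, Hank.
Alice has just one choice, so Alice = 2.
Ivy must be 4 (only option left). So Hank can't be 4.
Hank must be 5 (only option left). Strike 5 from Bob.
That leaves Bob = 3.

Nate=1, Bob=3, Alice=2, Hank=5, Ivy=4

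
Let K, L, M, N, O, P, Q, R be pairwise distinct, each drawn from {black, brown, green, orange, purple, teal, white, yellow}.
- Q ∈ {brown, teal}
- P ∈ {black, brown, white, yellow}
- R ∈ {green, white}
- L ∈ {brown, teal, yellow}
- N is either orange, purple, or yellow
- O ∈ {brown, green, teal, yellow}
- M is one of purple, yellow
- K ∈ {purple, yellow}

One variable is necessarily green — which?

O

The 8 variables together cover exactly {black, brown, green, orange, purple, teal, white, yellow} — 8 values for 8 variables — and black appears only in P's list, so P = black.
The 7 still-open variables together cover exactly {brown, green, orange, purple, teal, white, yellow} — 7 values for 7 variables — and orange appears only in N's list, so N = orange.
The 6 still-open variables together cover exactly {brown, green, purple, teal, white, yellow} — 6 values for 6 variables — and white appears only in R's list, so R = white.
The 5 still-open variables together cover exactly {brown, green, purple, teal, yellow} — 5 values for 5 variables — and green appears only in O's list, so O = green.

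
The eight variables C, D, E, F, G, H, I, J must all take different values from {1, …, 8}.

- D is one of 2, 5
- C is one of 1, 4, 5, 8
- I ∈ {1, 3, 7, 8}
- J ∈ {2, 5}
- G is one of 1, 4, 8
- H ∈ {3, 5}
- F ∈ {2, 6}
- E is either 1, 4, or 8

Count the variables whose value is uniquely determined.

Among the 8 variables, 6 fits only F (and all 8 values in {1, 2, 3, 4, 5, 6, 7, 8} must be used), so F = 6.
The 7 still-open variables together cover exactly {1, 2, 3, 4, 5, 7, 8} — 7 values for 7 variables — and 7 appears only in I's list, so I = 7.
The 6 still-open variables together cover exactly {1, 2, 3, 4, 5, 8} — 6 values for 6 variables — and 3 appears only in H's list, so H = 3.
D and J between them cover only {2, 5} — a naked pair. Remove those values from C.
Determined: F=6, H=3, I=7. The other variables each still have more than one consistent value. That makes 3.

3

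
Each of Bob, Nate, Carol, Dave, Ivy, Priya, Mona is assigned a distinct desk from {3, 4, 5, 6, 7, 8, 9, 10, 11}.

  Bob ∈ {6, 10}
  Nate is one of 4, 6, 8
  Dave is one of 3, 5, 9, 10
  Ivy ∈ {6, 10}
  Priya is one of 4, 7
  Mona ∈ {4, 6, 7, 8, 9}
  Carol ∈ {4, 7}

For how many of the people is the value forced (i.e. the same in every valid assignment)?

Bob and Ivy share exactly the 2 values {6, 10}; by pigeonhole those values go to them, so strike 6, 10 from Nate, Dave, Mona.
Carol and Priya between them cover only {4, 7} — a naked pair. Remove those values from Nate, Mona.
Nate's domain is down to {8}, so Nate = 8. Strike 8 from Mona.
Mona's domain is down to {9}, so Mona = 9. Strike 9 from Dave.
Determined: Nate=8, Mona=9. The other people each still have more than one consistent value. That makes 2.

2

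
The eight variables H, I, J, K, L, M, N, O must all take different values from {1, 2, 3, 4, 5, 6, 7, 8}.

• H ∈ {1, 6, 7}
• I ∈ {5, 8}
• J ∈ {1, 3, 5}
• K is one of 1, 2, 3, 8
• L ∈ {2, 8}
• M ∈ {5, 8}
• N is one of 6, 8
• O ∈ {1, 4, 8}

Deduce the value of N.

6

The 8 variables together cover exactly {1, 2, 3, 4, 5, 6, 7, 8} — 8 values for 8 variables — and 4 appears only in O's list, so O = 4.
The 7 still-open variables draw from only 7 values {1, 2, 3, 5, 6, 7, 8}, so each is used; only H can be 7, hence H = 7.
The 6 still-open variables draw from only 6 values {1, 2, 3, 5, 6, 8}, so each is used; only N can be 6, hence N = 6.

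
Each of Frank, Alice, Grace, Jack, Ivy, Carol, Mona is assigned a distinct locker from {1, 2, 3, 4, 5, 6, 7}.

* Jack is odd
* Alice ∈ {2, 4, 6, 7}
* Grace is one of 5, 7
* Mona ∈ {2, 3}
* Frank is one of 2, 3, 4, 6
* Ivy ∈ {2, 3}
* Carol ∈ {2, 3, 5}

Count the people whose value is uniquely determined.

The 7 variables draw from only 7 values {1, 2, 3, 4, 5, 6, 7}, so each is used; only Jack can be 1, hence Jack = 1.
The 2 variables Ivy and Mona are confined to {2, 3}, which locks those values in; drop them from Frank, Alice, Carol.
Carol's domain is down to {5}, so Carol = 5. Eliminate 5 elsewhere: Grace.
Grace must be 7 (only option left). Strike 7 from Alice.
Determined: Grace=7, Jack=1, Carol=5. The other people each still have more than one consistent value. That makes 3.

3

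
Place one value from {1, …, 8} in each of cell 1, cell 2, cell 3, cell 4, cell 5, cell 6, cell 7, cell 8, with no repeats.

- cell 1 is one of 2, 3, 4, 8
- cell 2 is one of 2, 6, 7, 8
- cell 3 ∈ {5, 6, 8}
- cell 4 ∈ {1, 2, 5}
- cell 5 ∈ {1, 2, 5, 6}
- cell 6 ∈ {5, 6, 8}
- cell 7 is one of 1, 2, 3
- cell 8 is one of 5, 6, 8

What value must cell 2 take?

7

Among the 8 variables, 4 fits only cell 1 (and all 8 values in {1, 2, 3, 4, 5, 6, 7, 8} must be used), so cell 1 = 4.
The 7 still-open variables draw from only 7 values {1, 2, 3, 5, 6, 7, 8}, so each is used; only cell 7 can be 3, hence cell 7 = 3.
Among the 6 still-open variables, 7 fits only cell 2 (and all 6 values in {1, 2, 5, 6, 7, 8} must be used), so cell 2 = 7.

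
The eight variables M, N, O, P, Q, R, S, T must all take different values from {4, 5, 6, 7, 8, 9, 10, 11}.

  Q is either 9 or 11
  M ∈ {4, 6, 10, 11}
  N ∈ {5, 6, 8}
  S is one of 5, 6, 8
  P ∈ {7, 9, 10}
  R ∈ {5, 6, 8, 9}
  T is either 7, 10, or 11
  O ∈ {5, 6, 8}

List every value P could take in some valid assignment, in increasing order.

The 8 variables together cover exactly {4, 5, 6, 7, 8, 9, 10, 11} — 8 values for 8 variables — and 4 appears only in M's list, so M = 4.
The 3 variables N, O, S are confined to {5, 6, 8}, which locks those values in; drop them from R.
R must be 9 (only option left). Eliminate 9 elsewhere: P, Q.
Q has just one choice, so Q = 11. Eliminate 11 elsewhere: T.
No further eliminations apply; P can still be any of 7, 10.

7, 10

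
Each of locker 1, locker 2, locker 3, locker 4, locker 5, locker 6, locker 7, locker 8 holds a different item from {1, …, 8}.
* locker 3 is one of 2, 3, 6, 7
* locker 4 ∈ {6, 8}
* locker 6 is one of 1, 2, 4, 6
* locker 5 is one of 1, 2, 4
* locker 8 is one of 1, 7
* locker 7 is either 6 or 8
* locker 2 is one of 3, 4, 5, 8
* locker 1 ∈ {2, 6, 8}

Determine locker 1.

Among the 8 variables, 5 fits only locker 2 (and all 8 values in {1, 2, 3, 4, 5, 6, 7, 8} must be used), so locker 2 = 5.
Among the 7 still-open variables, 3 fits only locker 3 (and all 7 values in {1, 2, 3, 4, 6, 7, 8} must be used), so locker 3 = 3.
Among the 6 still-open variables, 7 fits only locker 8 (and all 6 values in {1, 2, 4, 6, 7, 8} must be used), so locker 8 = 7.
The 2 variables locker 4 and locker 7 are confined to {6, 8}, which locks those values in; drop them from locker 1, locker 6.
So locker 1 = 2.

2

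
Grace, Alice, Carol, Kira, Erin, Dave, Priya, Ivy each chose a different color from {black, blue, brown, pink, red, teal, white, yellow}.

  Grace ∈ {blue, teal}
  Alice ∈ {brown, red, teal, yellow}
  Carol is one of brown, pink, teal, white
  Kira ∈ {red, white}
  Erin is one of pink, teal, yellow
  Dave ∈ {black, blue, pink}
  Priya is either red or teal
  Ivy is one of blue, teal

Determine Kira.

white

The 8 variables draw from only 8 values {black, blue, brown, pink, red, teal, white, yellow}, so each is used; only Dave can be black, hence Dave = black.
Grace and Ivy share exactly the 2 values {blue, teal}; by pigeonhole those values go to them, so strike blue, teal from Alice, Carol, Erin, Priya.
That leaves Priya = red. Remove red from Alice, Kira.
So Kira = white.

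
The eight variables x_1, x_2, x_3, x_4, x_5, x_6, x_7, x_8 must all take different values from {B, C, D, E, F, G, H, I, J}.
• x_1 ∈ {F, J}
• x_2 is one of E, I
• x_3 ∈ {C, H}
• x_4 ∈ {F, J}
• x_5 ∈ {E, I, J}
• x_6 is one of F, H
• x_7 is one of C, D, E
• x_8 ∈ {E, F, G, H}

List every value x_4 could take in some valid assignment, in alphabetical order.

F, J

The 8 variables draw from only 8 values {C, D, E, F, G, H, I, J}, so each is used; only x_7 can be D, hence x_7 = D.
The 7 still-open variables together cover exactly {C, E, F, G, H, I, J} — 7 values for 7 variables — and C appears only in x_3's list, so x_3 = C.
The 6 still-open variables together cover exactly {E, F, G, H, I, J} — 6 values for 6 variables — and G appears only in x_8's list, so x_8 = G.
Among the 5 still-open variables, H fits only x_6 (and all 5 values in {E, F, H, I, J} must be used), so x_6 = H.
The 2 variables x_1 and x_4 are confined to {F, J}, which locks those values in; drop them from x_5.
No further eliminations apply; x_4 can still be any of F, J.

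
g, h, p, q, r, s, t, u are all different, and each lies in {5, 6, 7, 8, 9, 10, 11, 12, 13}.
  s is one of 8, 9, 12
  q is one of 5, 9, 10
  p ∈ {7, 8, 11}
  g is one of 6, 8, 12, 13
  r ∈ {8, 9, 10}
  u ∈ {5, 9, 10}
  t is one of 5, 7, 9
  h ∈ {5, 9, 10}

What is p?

11

The 3 variables h, q, u are confined to {5, 9, 10}, which locks those values in; drop them from r, s, t.
r must be 8 (only option left). Strike 8 from g, p, s.
s must be 12 (only option left). Strike 12 from g.
t must be 7 (only option left). Strike 7 from p.
So p = 11.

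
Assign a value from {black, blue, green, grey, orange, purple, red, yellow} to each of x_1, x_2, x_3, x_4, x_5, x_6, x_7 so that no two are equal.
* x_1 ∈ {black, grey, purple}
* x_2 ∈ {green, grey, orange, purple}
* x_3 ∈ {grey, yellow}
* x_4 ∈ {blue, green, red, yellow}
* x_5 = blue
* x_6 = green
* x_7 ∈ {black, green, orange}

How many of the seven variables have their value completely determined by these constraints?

x_5's domain is down to {blue}, so x_5 = blue. So x_4 can't be blue.
x_6 has just one choice, so x_6 = green. Remove green from x_2, x_4, x_7.
Determined: x_5=blue, x_6=green. The other variables each still have more than one consistent value. That makes 2.

2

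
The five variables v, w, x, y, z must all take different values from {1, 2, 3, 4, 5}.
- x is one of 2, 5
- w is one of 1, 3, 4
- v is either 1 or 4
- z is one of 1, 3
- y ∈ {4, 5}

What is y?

Among the 5 variables, 2 fits only x (and all 5 values in {1, 2, 3, 4, 5} must be used), so x = 2.
The 4 still-open variables draw from only 4 values {1, 3, 4, 5}, so each is used; only y can be 5, hence y = 5.

5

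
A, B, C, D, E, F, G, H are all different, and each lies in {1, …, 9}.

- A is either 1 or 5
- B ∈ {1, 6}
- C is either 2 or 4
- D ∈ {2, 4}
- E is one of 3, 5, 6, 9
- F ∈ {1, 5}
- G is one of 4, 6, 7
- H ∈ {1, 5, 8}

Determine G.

A and F between them cover only {1, 5} — a naked pair. Remove those values from B, E, H.
That leaves B = 6. Strike 6 from E, G.
H has just one choice, so H = 8.
The 2 variables C and D are confined to {2, 4}, which locks those values in; drop them from G.
So G = 7.

7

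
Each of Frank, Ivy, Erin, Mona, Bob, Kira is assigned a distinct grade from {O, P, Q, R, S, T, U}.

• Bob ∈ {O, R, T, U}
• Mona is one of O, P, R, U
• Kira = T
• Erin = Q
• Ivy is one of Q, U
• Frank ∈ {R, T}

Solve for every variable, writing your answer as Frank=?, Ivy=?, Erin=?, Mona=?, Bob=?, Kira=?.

Erin must be Q (only option left). Eliminate Q elsewhere: Ivy.
Kira's domain is down to {T}, so Kira = T. Eliminate T elsewhere: Frank, Bob.
Frank's domain is down to {R}, so Frank = R. Strike R from Mona, Bob.
Ivy must be U (only option left). So Mona, Bob can't be U.
Bob's domain is down to {O}, so Bob = O. Strike O from Mona.
That leaves Mona = P.

Frank=R, Ivy=U, Erin=Q, Mona=P, Bob=O, Kira=T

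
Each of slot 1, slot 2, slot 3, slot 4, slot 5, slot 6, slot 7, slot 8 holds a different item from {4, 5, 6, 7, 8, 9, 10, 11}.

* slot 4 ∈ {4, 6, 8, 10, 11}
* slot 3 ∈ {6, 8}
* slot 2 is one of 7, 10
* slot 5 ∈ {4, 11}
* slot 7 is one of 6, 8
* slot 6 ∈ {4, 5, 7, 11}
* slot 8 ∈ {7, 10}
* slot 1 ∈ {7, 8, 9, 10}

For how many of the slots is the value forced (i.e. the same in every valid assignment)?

2

The 8 variables together cover exactly {4, 5, 6, 7, 8, 9, 10, 11} — 8 values for 8 variables — and 5 appears only in slot 6's list, so slot 6 = 5.
The 7 still-open variables together cover exactly {4, 6, 7, 8, 9, 10, 11} — 7 values for 7 variables — and 9 appears only in slot 1's list, so slot 1 = 9.
slot 2 and slot 8 between them cover only {7, 10} — a naked pair. Remove those values from slot 4.
slot 3 and slot 7 share exactly the 2 values {6, 8}; by pigeonhole those values go to them, so strike 6, 8 from slot 4.
Determined: slot 1=9, slot 6=5. The other slots each still have more than one consistent value. That makes 2.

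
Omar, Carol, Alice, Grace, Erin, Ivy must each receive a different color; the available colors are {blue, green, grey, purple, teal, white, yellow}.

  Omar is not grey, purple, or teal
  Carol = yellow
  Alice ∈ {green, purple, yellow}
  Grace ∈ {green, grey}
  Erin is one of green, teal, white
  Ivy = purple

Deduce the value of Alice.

Carol must be yellow (only option left). Strike yellow from Omar, Alice.
Ivy's domain is down to {purple}, so Ivy = purple. Remove purple from Alice.
So Alice = green.

green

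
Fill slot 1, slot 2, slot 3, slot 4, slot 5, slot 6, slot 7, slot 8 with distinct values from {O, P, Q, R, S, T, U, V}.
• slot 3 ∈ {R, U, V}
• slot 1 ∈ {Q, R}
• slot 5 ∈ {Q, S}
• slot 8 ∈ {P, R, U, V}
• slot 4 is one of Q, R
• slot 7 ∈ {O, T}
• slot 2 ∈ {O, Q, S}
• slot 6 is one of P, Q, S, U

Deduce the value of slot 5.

S

The 8 variables draw from only 8 values {O, P, Q, R, S, T, U, V}, so each is used; only slot 7 can be T, hence slot 7 = T.
The 7 still-open variables together cover exactly {O, P, Q, R, S, U, V} — 7 values for 7 variables — and O appears only in slot 2's list, so slot 2 = O.
slot 1 and slot 4 between them cover only {Q, R} — a naked pair. Remove those values from slot 3, slot 5, slot 6, slot 8.
So slot 5 = S.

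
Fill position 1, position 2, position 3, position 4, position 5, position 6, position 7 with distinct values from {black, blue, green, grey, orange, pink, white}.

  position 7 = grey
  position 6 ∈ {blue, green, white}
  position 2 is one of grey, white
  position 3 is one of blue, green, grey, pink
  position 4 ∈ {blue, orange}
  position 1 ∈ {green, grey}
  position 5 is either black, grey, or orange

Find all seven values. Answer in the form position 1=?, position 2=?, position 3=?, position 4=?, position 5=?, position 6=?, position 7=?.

position 1=green, position 2=white, position 3=pink, position 4=orange, position 5=black, position 6=blue, position 7=grey

position 7's domain is down to {grey}, so position 7 = grey. Strike grey from position 1, position 2, position 3, position 5.
position 1's domain is down to {green}, so position 1 = green. Remove green from position 3, position 6.
position 2 has just one choice, so position 2 = white. Strike white from position 6.
position 6's domain is down to {blue}, so position 6 = blue. Eliminate blue elsewhere: position 3, position 4.
position 3 must be pink (only option left).
position 4 has just one choice, so position 4 = orange. Strike orange from position 5.
position 5 has just one choice, so position 5 = black.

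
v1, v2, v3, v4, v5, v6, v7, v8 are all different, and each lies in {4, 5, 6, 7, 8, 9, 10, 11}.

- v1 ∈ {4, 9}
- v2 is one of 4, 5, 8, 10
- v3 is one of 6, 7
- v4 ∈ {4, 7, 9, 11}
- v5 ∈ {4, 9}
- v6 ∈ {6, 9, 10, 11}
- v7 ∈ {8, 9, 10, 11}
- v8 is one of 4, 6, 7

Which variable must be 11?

v4

The 8 variables draw from only 8 values {4, 5, 6, 7, 8, 9, 10, 11}, so each is used; only v2 can be 5, hence v2 = 5.
The 7 still-open variables together cover exactly {4, 6, 7, 8, 9, 10, 11} — 7 values for 7 variables — and 8 appears only in v7's list, so v7 = 8.
Among the 6 still-open variables, 10 fits only v6 (and all 6 values in {4, 6, 7, 9, 10, 11} must be used), so v6 = 10.
The 5 still-open variables draw from only 5 values {4, 6, 7, 9, 11}, so each is used; only v4 can be 11, hence v4 = 11.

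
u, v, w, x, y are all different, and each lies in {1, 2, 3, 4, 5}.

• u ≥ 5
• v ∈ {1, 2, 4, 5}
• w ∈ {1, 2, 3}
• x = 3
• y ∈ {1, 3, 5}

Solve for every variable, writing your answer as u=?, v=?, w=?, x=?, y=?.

u=5, v=4, w=2, x=3, y=1

u has just one choice, so u = 5. Eliminate 5 elsewhere: v, y.
That leaves x = 3. Strike 3 from w, y.
y has just one choice, so y = 1. So v, w can't be 1.
w must be 2 (only option left). So v can't be 2.
v's domain is down to {4}, so v = 4.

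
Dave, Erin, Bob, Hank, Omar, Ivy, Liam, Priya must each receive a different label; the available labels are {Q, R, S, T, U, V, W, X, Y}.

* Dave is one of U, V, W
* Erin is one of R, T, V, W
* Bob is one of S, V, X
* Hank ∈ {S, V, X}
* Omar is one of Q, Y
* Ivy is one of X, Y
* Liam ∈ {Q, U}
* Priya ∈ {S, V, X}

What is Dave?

Bob, Hank, Priya share exactly the 3 values {S, V, X}; by pigeonhole those values go to them, so strike S, V, X from Dave, Erin, Ivy.
That leaves Ivy = Y. Strike Y from Omar.
Omar has just one choice, so Omar = Q. Remove Q from Liam.
Liam's domain is down to {U}, so Liam = U. So Dave can't be U.
So Dave = W.

W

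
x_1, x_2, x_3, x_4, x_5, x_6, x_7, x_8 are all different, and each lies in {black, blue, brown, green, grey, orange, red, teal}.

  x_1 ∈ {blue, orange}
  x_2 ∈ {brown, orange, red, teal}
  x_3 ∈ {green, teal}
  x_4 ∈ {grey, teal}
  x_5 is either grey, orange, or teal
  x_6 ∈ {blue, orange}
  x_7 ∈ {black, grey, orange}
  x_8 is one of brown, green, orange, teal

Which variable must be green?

The 8 variables together cover exactly {black, blue, brown, green, grey, orange, red, teal} — 8 values for 8 variables — and black appears only in x_7's list, so x_7 = black.
The 7 still-open variables draw from only 7 values {blue, brown, green, grey, orange, red, teal}, so each is used; only x_2 can be red, hence x_2 = red.
Among the 6 still-open variables, brown fits only x_8 (and all 6 values in {blue, brown, green, grey, orange, teal} must be used), so x_8 = brown.
The 5 still-open variables together cover exactly {blue, green, grey, orange, teal} — 5 values for 5 variables — and green appears only in x_3's list, so x_3 = green.

x_3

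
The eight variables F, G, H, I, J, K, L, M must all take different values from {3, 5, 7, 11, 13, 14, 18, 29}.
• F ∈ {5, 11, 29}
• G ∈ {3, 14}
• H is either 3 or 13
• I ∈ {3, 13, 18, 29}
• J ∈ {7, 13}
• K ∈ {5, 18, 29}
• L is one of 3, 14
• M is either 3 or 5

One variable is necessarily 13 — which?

H

The 8 variables together cover exactly {3, 5, 7, 11, 13, 14, 18, 29} — 8 values for 8 variables — and 7 appears only in J's list, so J = 7.
The 7 still-open variables draw from only 7 values {3, 5, 11, 13, 14, 18, 29}, so each is used; only F can be 11, hence F = 11.
G and L share exactly the 2 values {3, 14}; by pigeonhole those values go to them, so strike 3, 14 from H, I, M.
So 13 goes to H.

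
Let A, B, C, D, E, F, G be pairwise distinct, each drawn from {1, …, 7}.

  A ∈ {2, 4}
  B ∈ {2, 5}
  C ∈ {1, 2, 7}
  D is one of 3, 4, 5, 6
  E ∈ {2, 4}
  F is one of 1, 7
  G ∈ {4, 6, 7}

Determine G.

Among the 7 variables, 3 fits only D (and all 7 values in {1, 2, 3, 4, 5, 6, 7} must be used), so D = 3.
The 6 still-open variables draw from only 6 values {1, 2, 4, 5, 6, 7}, so each is used; only B can be 5, hence B = 5.
The 5 still-open variables draw from only 5 values {1, 2, 4, 6, 7}, so each is used; only G can be 6, hence G = 6.

6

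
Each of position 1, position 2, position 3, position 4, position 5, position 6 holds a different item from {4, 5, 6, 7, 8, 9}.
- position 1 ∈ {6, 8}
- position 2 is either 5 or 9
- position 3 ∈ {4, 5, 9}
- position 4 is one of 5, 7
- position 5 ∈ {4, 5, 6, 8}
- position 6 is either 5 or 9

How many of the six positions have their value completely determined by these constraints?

2

The 6 variables draw from only 6 values {4, 5, 6, 7, 8, 9}, so each is used; only position 4 can be 7, hence position 4 = 7.
position 2 and position 6 between them cover only {5, 9} — a naked pair. Remove those values from position 3, position 5.
position 3's domain is down to {4}, so position 3 = 4. Remove 4 from position 5.
Determined: position 3=4, position 4=7. The other positions each still have more than one consistent value. That makes 2.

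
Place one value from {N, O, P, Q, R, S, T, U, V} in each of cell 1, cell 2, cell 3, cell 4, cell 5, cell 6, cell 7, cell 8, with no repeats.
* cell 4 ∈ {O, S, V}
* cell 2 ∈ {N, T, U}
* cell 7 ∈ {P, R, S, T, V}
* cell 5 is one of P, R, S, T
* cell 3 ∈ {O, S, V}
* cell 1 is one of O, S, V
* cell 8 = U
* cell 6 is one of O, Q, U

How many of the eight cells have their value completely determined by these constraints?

cell 8 must be U (only option left). Eliminate U elsewhere: cell 2, cell 6.
cell 1, cell 3, cell 4 between them cover only {O, S, V} — a naked triple. Remove those values from cell 5, cell 6, cell 7.
cell 6 must be Q (only option left).
Determined: cell 6=Q, cell 8=U. The other cells each still have more than one consistent value. That makes 2.

2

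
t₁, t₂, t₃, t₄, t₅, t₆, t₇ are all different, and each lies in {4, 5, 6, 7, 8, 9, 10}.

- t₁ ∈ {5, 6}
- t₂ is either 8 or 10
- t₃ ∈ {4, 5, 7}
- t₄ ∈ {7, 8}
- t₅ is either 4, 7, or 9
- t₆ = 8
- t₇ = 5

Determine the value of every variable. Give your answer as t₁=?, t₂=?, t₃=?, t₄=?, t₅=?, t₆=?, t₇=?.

t₁=6, t₂=10, t₃=4, t₄=7, t₅=9, t₆=8, t₇=5

t₆ must be 8 (only option left). Strike 8 from t₂, t₄.
That leaves t₇ = 5. Strike 5 from t₁, t₃.
That leaves t₁ = 6.
t₂ must be 10 (only option left).
t₄ has just one choice, so t₄ = 7. Eliminate 7 elsewhere: t₃, t₅.
That leaves t₃ = 4. Eliminate 4 elsewhere: t₅.
t₅ has just one choice, so t₅ = 9.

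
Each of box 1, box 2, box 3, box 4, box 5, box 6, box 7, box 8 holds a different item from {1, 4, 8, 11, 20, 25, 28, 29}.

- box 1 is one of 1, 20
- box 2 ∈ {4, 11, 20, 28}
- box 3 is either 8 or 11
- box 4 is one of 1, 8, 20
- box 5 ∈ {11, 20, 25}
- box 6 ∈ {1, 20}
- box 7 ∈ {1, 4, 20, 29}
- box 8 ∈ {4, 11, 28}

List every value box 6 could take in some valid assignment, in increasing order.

The 8 variables draw from only 8 values {1, 4, 8, 11, 20, 25, 28, 29}, so each is used; only box 5 can be 25, hence box 5 = 25.
The 7 still-open variables together cover exactly {1, 4, 8, 11, 20, 28, 29} — 7 values for 7 variables — and 29 appears only in box 7's list, so box 7 = 29.
box 1 and box 6 share exactly the 2 values {1, 20}; by pigeonhole those values go to them, so strike 1, 20 from box 2, box 4.
box 4 has just one choice, so box 4 = 8. Eliminate 8 elsewhere: box 3.
box 3 must be 11 (only option left). Strike 11 from box 2, box 8.
No further eliminations apply; box 6 can still be any of 1, 20.

1, 20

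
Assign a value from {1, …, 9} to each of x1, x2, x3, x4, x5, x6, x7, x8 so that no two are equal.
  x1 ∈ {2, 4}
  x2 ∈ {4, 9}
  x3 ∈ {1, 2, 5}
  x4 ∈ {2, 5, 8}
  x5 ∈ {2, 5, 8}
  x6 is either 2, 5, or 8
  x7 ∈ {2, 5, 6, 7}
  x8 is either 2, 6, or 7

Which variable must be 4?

The 8 variables together cover exactly {1, 2, 4, 5, 6, 7, 8, 9} — 8 values for 8 variables — and 1 appears only in x3's list, so x3 = 1.
Among the 7 still-open variables, 9 fits only x2 (and all 7 values in {2, 4, 5, 6, 7, 8, 9} must be used), so x2 = 9.
The 6 still-open variables draw from only 6 values {2, 4, 5, 6, 7, 8}, so each is used; only x1 can be 4, hence x1 = 4.

x1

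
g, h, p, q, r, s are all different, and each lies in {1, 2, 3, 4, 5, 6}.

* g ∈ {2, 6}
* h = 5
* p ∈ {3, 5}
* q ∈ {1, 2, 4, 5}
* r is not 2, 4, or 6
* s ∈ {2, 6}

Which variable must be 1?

h must be 5 (only option left). Remove 5 from p, q, r.
That leaves p = 3. Remove 3 from r.
So 1 goes to r.

r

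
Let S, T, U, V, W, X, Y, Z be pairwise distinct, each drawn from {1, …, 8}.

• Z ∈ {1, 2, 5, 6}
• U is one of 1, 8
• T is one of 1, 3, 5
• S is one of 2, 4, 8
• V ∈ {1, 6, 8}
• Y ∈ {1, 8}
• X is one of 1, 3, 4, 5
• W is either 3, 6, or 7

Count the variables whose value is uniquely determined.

The 8 variables together cover exactly {1, 2, 3, 4, 5, 6, 7, 8} — 8 values for 8 variables — and 7 appears only in W's list, so W = 7.
U and Y share exactly the 2 values {1, 8}; by pigeonhole those values go to them, so strike 1, 8 from S, T, V, X, Z.
V has just one choice, so V = 6. Eliminate 6 elsewhere: Z.
Determined: V=6, W=7. The other variables each still have more than one consistent value. That makes 2.

2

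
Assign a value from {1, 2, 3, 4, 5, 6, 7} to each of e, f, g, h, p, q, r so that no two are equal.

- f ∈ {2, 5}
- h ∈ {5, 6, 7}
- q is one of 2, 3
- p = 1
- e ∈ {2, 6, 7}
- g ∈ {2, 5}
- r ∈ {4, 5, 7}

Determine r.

p has just one choice, so p = 1.
The 6 still-open variables together cover exactly {2, 3, 4, 5, 6, 7} — 6 values for 6 variables — and 3 appears only in q's list, so q = 3.
The 5 still-open variables draw from only 5 values {2, 4, 5, 6, 7}, so each is used; only r can be 4, hence r = 4.

4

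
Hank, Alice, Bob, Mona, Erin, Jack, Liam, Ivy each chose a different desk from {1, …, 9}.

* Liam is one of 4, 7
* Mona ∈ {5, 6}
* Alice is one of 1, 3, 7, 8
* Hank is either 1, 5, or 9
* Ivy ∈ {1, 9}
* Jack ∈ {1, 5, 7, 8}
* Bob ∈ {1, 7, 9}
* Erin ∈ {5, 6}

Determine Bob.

The 8 variables draw from only 8 values {1, 3, 4, 5, 6, 7, 8, 9}, so each is used; only Alice can be 3, hence Alice = 3.
The 7 still-open variables together cover exactly {1, 4, 5, 6, 7, 8, 9} — 7 values for 7 variables — and 4 appears only in Liam's list, so Liam = 4.
The 6 still-open variables together cover exactly {1, 5, 6, 7, 8, 9} — 6 values for 6 variables — and 8 appears only in Jack's list, so Jack = 8.
The 5 still-open variables draw from only 5 values {1, 5, 6, 7, 9}, so each is used; only Bob can be 7, hence Bob = 7.

7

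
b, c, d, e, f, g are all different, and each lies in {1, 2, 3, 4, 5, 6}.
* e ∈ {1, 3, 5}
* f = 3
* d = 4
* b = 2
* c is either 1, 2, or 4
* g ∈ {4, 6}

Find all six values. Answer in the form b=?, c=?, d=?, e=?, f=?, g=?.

b=2, c=1, d=4, e=5, f=3, g=6

b must be 2 (only option left). So c can't be 2.
d has just one choice, so d = 4. Eliminate 4 elsewhere: c, g.
f has just one choice, so f = 3. Remove 3 from e.
g must be 6 (only option left).
c's domain is down to {1}, so c = 1. Remove 1 from e.
e's domain is down to {5}, so e = 5.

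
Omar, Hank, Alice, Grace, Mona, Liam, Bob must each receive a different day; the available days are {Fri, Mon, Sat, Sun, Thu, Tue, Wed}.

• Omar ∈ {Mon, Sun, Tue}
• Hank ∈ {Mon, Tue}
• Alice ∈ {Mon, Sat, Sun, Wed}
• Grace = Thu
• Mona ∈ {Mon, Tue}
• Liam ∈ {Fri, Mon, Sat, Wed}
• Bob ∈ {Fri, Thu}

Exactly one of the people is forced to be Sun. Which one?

Omar

Grace must be Thu (only option left). So Bob can't be Thu.
Bob has just one choice, so Bob = Fri. So Liam can't be Fri.
Hank and Mona share exactly the 2 values {Mon, Tue}; by pigeonhole those values go to them, so strike Mon, Tue from Omar, Alice, Liam.
So Sun goes to Omar.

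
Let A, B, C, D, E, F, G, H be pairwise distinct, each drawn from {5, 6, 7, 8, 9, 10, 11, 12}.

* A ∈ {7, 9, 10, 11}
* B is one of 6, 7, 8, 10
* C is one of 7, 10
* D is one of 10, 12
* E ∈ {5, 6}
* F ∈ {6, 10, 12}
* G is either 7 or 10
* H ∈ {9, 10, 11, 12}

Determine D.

The 8 variables together cover exactly {5, 6, 7, 8, 9, 10, 11, 12} — 8 values for 8 variables — and 5 appears only in E's list, so E = 5.
Among the 7 still-open variables, 8 fits only B (and all 7 values in {6, 7, 8, 9, 10, 11, 12} must be used), so B = 8.
The 6 still-open variables together cover exactly {6, 7, 9, 10, 11, 12} — 6 values for 6 variables — and 6 appears only in F's list, so F = 6.
C and G share exactly the 2 values {7, 10}; by pigeonhole those values go to them, so strike 7, 10 from A, D, H.
So D = 12.

12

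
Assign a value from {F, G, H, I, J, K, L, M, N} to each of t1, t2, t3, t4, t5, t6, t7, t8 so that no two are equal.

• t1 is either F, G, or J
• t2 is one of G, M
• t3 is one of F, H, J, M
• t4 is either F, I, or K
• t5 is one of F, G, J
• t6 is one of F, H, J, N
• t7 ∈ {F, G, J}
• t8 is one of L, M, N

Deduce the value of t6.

The 3 variables t1, t5, t7 are confined to {F, G, J}, which locks those values in; drop them from t2, t3, t4, t6.
t2 has just one choice, so t2 = M. Eliminate M elsewhere: t3, t8.
t3's domain is down to {H}, so t3 = H. Eliminate H elsewhere: t6.
So t6 = N.

N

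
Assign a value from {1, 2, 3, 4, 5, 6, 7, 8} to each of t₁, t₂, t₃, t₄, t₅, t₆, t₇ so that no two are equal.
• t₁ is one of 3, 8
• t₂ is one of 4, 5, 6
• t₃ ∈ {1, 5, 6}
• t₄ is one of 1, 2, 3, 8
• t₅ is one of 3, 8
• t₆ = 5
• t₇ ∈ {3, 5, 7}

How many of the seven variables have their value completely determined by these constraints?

2

t₆'s domain is down to {5}, so t₆ = 5. Remove 5 from t₂, t₃, t₇.
The 2 variables t₁ and t₅ are confined to {3, 8}, which locks those values in; drop them from t₄, t₇.
That leaves t₇ = 7.
Determined: t₆=5, t₇=7. The other variables each still have more than one consistent value. That makes 2.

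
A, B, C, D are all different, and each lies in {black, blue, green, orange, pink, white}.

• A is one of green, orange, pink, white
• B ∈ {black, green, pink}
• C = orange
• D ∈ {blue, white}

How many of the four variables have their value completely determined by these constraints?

C's domain is down to {orange}, so C = orange. Eliminate orange elsewhere: A.
Determined: C=orange. The other variables each still have more than one consistent value. That makes 1.

1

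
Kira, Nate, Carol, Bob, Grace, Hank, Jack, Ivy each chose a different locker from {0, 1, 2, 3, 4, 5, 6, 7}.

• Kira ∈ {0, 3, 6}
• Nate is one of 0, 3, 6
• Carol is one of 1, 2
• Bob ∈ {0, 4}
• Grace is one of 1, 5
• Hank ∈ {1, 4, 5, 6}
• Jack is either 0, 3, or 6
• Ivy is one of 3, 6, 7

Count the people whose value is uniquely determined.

3

The 8 variables draw from only 8 values {0, 1, 2, 3, 4, 5, 6, 7}, so each is used; only Carol can be 2, hence Carol = 2.
The 7 still-open variables draw from only 7 values {0, 1, 3, 4, 5, 6, 7}, so each is used; only Ivy can be 7, hence Ivy = 7.
Kira, Nate, Jack share exactly the 3 values {0, 3, 6}; by pigeonhole those values go to them, so strike 0, 3, 6 from Bob, Hank.
Bob must be 4 (only option left). Strike 4 from Hank.
Determined: Carol=2, Bob=4, Ivy=7. The other people each still have more than one consistent value. That makes 3.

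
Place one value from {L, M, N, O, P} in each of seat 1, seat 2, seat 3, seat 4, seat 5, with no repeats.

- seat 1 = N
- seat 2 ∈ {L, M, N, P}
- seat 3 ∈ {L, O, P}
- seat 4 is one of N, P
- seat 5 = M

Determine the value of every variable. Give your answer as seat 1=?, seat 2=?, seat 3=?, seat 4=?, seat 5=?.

seat 1=N, seat 2=L, seat 3=O, seat 4=P, seat 5=M

seat 1 has just one choice, so seat 1 = N. So seat 2, seat 4 can't be N.
seat 4 has just one choice, so seat 4 = P. Strike P from seat 2, seat 3.
seat 5's domain is down to {M}, so seat 5 = M. Remove M from seat 2.
That leaves seat 2 = L. Remove L from seat 3.
seat 3 must be O (only option left).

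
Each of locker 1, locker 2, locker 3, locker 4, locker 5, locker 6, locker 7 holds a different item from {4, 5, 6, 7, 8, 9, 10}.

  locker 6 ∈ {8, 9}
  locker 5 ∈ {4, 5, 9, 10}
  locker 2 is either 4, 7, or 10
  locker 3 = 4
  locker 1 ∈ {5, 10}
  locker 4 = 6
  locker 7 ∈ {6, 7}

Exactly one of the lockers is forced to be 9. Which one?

locker 5

locker 3 must be 4 (only option left). So locker 2, locker 5 can't be 4.
locker 4's domain is down to {6}, so locker 4 = 6. Remove 6 from locker 7.
locker 7 has just one choice, so locker 7 = 7. Eliminate 7 elsewhere: locker 2.
locker 2 must be 10 (only option left). Strike 10 from locker 1, locker 5.
locker 1 has just one choice, so locker 1 = 5. Remove 5 from locker 5.
So 9 goes to locker 5.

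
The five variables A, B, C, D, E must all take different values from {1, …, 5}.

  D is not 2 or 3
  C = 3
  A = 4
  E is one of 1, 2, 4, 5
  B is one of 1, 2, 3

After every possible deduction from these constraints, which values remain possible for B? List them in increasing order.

1, 2

A has just one choice, so A = 4. Strike 4 from D, E.
C has just one choice, so C = 3. Eliminate 3 elsewhere: B.
No further eliminations apply; B can still be any of 1, 2.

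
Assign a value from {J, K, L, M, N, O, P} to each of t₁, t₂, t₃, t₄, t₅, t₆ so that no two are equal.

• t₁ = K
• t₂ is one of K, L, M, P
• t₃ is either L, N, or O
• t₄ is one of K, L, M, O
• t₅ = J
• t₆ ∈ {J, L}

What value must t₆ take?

L

t₁'s domain is down to {K}, so t₁ = K. Remove K from t₂, t₄.
t₅'s domain is down to {J}, so t₅ = J. Eliminate J elsewhere: t₆.
So t₆ = L.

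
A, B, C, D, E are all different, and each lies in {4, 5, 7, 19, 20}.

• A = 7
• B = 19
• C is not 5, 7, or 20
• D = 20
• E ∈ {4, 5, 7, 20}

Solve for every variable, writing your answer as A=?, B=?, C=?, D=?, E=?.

A has just one choice, so A = 7. So E can't be 7.
B must be 19 (only option left). Strike 19 from C.
C has just one choice, so C = 4. Eliminate 4 elsewhere: E.
D's domain is down to {20}, so D = 20. Strike 20 from E.
E must be 5 (only option left).

A=7, B=19, C=4, D=20, E=5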